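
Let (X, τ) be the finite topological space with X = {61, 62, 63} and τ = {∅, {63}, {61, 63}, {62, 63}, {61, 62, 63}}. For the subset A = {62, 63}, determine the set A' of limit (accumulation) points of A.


A' = {61, 62}

For each x ∈ X, list the open sets U ∈ τ with x ∈ U, then check whether U ∩ (A ∖ {x}) ≠ ∅ for every such U.
  x = 61: opens ∋ x are {61, 63}, {61, 62, 63}; each meets A ∖ {61}, so x IS a limit point.
  x = 62: opens ∋ x are {62, 63}, {61, 62, 63}; each meets A ∖ {62}, so x IS a limit point.
  x = 63: open {63} ∋ x has {63} ∩ (A ∖ {63}) = ∅, so x is NOT a limit point.
Collecting: A' = {61, 62}.


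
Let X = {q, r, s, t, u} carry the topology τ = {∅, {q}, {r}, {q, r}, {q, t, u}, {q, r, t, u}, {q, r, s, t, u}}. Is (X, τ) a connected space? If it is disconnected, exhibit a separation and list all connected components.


(X, τ) is connected.

Find clopen sets (U ∈ τ with X ∖ U ∈ τ):
  U = ∅, X ∖ U = {q, r, s, t, u} — both open, so U is clopen.
  U = {q, r, s, t, u}, X ∖ U = ∅ — both open, so U is clopen.
Only trivial clopens (∅ and X) exist, so (X, τ) is connected.
Compute connected components by grouping points that agree on all clopens:
  component: {q, r, s, t, u}


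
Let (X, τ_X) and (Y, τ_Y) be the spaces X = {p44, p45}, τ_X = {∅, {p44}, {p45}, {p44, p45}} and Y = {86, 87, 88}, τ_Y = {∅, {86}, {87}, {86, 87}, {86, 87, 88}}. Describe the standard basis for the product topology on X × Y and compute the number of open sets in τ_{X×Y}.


Basis B = {∅ × ∅, {p44} × {86}, {p44} × {87}, {p45} × {86}, {p45} × {87}, {p44} × {86, 87}, {p44, p45} × {86}, {p44, p45} × {87}, {p45} × {86, 87}, {p44} × {86, 87, 88}, {p45} × {86, 87, 88}, {p44, p45} × {86, 87}, {p44, p45} × {86, 87, 88}}; |τ_{X×Y}| = 25.

Enumerate products U × V with U ∈ τ_X, V ∈ τ_Y (deduplicated):
  ∅ × ∅ = {} (∅)
  {p44} × {86} = {(p44,86)}
  {p44} × {87} = {(p44,87)}
  {p45} × {86} = {(p45,86)}
  {p45} × {87} = {(p45,87)}
  {p44} × {86, 87} = {(p44,86), (p44,87)}
  {p44, p45} × {86} = {(p44,86), (p45,86)}
  {p44, p45} × {87} = {(p44,87), (p45,87)}
  {p45} × {86, 87} = {(p45,86), (p45,87)}
  {p44} × {86, 87, 88} = {(p44,86), (p44,87), (p44,88)}
  {p45} × {86, 87, 88} = {(p45,86), (p45,87), (p45,88)}
  {p44, p45} × {86, 87} = {(p44,86), (p44,87), (p45,86), (p45,87)}
  {p44, p45} × {86, 87, 88} = {(p44,86), (p44,87), (p44,88), (p45,86), (p45,87), (p45,88)}
These 13 distinct sets form the basis B.
Close under arbitrary unions to get τ_{X×Y}; counting gives |τ_{X×Y}| = 25.


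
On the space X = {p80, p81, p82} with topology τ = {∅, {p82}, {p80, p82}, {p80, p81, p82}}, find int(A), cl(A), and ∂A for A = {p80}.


int(A) = ∅, cl(A) = {p80, p81}, ∂A = {p80, p81}.

Closed sets in (X, τ) are complements of opens:
  closed(X, τ) = {∅, {p81}, {p80, p81}, {p80, p81, p82}}.
int(A) = ⋃ {U ∈ τ : U ⊆ A}. Opens contained in A: ∅.
Taking the union of these: int(A) = ∅.
cl(A) = ⋂ {C closed : A ⊆ C}. Closed sets containing A: {p80, p81}, {p80, p81, p82}.
Intersecting these: cl(A) = {p80, p81}.
∂A = cl(A) ∖ int(A) = {p80, p81} ∖ ∅ = {p80, p81}.


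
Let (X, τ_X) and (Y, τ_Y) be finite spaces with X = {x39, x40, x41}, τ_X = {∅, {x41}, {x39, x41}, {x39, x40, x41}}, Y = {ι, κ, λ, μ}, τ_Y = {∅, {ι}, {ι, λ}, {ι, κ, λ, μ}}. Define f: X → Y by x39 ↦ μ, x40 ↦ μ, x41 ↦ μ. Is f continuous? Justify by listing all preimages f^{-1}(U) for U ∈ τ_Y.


f IS continuous.

Compute f^{-1}(U) for each U ∈ τ_Y:
  U = ∅: f^{-1}(U) = ∅ ∈ τ_X ✓.
  U = {ι}: f^{-1}(U) = ∅ ∈ τ_X ✓.
  U = {ι, λ}: f^{-1}(U) = ∅ ∈ τ_X ✓.
  U = {ι, κ, λ, μ}: f^{-1}(U) = {x39, x40, x41} ∈ τ_X ✓.
Every preimage lies in τ_X, so f IS continuous.


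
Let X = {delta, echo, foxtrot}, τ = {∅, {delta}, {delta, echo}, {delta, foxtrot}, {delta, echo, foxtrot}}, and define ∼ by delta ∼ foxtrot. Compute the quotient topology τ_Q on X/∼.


X/∼ = {[delta=foxtrot], [echo]}; |τ_Q| = 3.

Equivalence classes: [delta=foxtrot], [echo].
Quotient map π: X → X/∼ sends delta ↦ [delta=foxtrot], echo ↦ [echo], foxtrot ↦ [delta=foxtrot].
For each subset V ⊆ X/∼, compute π^{-1}(V) ⊆ X and check whether π^{-1}(V) ∈ τ. V is open in τ_Q iff π^{-1}(V) ∈ τ.
  V = {}: π^{-1}(V) = ∅ ∈ τ ✓.
  V = {[delta=foxtrot]}: π^{-1}(V) = {delta, foxtrot} ∈ τ ✓.
  V = {[echo]}: π^{-1}(V) = {echo} ∉ τ ✗.
  V = {[delta=foxtrot], [echo]}: π^{-1}(V) = {delta, echo, foxtrot} ∈ τ ✓.
Open sets in the quotient: τ_Q = {{}, {[delta=foxtrot]}, {[delta=foxtrot], [echo]}} (3 elements).


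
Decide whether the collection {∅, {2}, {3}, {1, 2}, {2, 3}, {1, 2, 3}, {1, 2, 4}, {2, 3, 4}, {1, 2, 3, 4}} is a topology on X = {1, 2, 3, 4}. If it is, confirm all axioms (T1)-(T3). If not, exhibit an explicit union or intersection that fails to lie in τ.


τ is NOT a topology on X.

Axiom (T1): ∅ ∈ τ? Yes; X ∈ τ? Yes.
Axiom (T2/T3): check pairwise unions and intersections of members of τ.
Counterexample for (T3): {1, 2, 4} ∩ {2, 3, 4} = {2, 4} ∉ τ. Therefore τ is NOT a topology.


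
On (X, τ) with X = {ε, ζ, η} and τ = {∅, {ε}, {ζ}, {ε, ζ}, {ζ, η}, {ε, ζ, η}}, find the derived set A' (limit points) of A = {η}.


A' = ∅

For each x ∈ X, list the open sets U ∈ τ with x ∈ U, then check whether U ∩ (A ∖ {x}) ≠ ∅ for every such U.
  x = ε: open {ε} ∋ x has {ε} ∩ (A ∖ {ε}) = ∅, so x is NOT a limit point.
  x = ζ: open {ζ} ∋ x has {ζ} ∩ (A ∖ {ζ}) = ∅, so x is NOT a limit point.
  x = η: open {ζ, η} ∋ x has {ζ, η} ∩ (A ∖ {η}) = ∅, so x is NOT a limit point.
Collecting: A' = ∅.


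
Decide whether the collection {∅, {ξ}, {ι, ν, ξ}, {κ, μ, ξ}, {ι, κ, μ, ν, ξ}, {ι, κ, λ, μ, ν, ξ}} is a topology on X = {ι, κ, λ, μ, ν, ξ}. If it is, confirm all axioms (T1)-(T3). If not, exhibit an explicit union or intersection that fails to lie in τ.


τ IS a topology on X.

Axiom (T1): ∅ ∈ τ? Yes; X ∈ τ? Yes.
Axiom (T2/T3): check pairwise unions and intersections of members of τ.
All pairwise intersections and unions checked — each lies in τ. Therefore τ satisfies (T1), (T2), (T3): it IS a topology on X.


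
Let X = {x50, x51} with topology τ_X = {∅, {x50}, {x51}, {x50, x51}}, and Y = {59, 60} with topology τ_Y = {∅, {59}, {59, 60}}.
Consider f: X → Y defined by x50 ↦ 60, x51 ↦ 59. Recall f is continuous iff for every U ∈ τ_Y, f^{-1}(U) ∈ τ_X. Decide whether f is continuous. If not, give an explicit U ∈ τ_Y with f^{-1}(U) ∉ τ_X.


f IS continuous.

Compute f^{-1}(U) for each U ∈ τ_Y:
  U = ∅: f^{-1}(U) = ∅ ∈ τ_X ✓.
  U = {59}: f^{-1}(U) = {x51} ∈ τ_X ✓.
  U = {59, 60}: f^{-1}(U) = {x50, x51} ∈ τ_X ✓.
Every preimage lies in τ_X, so f IS continuous.


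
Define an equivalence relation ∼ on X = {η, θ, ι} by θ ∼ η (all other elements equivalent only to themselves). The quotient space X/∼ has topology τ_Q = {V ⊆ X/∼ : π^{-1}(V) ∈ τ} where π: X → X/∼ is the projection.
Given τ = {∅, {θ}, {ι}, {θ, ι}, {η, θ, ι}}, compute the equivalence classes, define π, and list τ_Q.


X/∼ = {[η=θ], [ι]}; |τ_Q| = 3.

Equivalence classes: [η=θ], [ι].
Quotient map π: X → X/∼ sends η ↦ [η=θ], θ ↦ [η=θ], ι ↦ [ι].
For each subset V ⊆ X/∼, compute π^{-1}(V) ⊆ X and check whether π^{-1}(V) ∈ τ. V is open in τ_Q iff π^{-1}(V) ∈ τ.
  V = {}: π^{-1}(V) = ∅ ∈ τ ✓.
  V = {[η=θ]}: π^{-1}(V) = {η, θ} ∉ τ ✗.
  V = {[ι]}: π^{-1}(V) = {ι} ∈ τ ✓.
  V = {[η=θ], [ι]}: π^{-1}(V) = {η, θ, ι} ∈ τ ✓.
Open sets in the quotient: τ_Q = {{}, {[ι]}, {[η=θ], [ι]}} (3 elements).


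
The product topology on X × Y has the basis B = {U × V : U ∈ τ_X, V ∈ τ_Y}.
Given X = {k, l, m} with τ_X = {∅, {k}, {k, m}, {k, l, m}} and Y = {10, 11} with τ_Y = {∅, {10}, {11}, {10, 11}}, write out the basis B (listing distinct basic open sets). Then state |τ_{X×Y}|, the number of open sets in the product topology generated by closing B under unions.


Basis B = {∅ × ∅, {k} × {10}, {k} × {11}, {k} × {10, 11}, {k, m} × {10}, {k, m} × {11}, {k, l, m} × {10}, {k, l, m} × {11}, {k, m} × {10, 11}, {k, l, m} × {10, 11}}; |τ_{X×Y}| = 16.

Enumerate products U × V with U ∈ τ_X, V ∈ τ_Y (deduplicated):
  ∅ × ∅ = {} (∅)
  {k} × {10} = {(k,10)}
  {k} × {11} = {(k,11)}
  {k} × {10, 11} = {(k,10), (k,11)}
  {k, m} × {10} = {(k,10), (m,10)}
  {k, m} × {11} = {(k,11), (m,11)}
  {k, l, m} × {10} = {(k,10), (l,10), (m,10)}
  {k, l, m} × {11} = {(k,11), (l,11), (m,11)}
  {k, m} × {10, 11} = {(k,10), (k,11), (m,10), (m,11)}
  {k, l, m} × {10, 11} = {(k,10), (k,11), (l,10), (l,11), (m,10), (m,11)}
These 10 distinct sets form the basis B.
Close under arbitrary unions to get τ_{X×Y}; counting gives |τ_{X×Y}| = 16.


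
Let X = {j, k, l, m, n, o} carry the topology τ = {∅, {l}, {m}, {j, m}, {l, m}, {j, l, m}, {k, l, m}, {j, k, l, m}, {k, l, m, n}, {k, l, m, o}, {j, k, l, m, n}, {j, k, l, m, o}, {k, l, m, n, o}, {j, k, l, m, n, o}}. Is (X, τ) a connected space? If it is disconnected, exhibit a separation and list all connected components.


(X, τ) is connected.

Find clopen sets (U ∈ τ with X ∖ U ∈ τ):
  U = ∅, X ∖ U = {j, k, l, m, n, o} — both open, so U is clopen.
  U = {j, k, l, m, n, o}, X ∖ U = ∅ — both open, so U is clopen.
Only trivial clopens (∅ and X) exist, so (X, τ) is connected.
Compute connected components by grouping points that agree on all clopens:
  component: {j, k, l, m, n, o}


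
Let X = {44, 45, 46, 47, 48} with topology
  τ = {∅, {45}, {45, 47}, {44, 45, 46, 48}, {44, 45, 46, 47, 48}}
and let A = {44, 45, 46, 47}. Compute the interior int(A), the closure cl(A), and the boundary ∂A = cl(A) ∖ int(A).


int(A) = {45, 47}, cl(A) = {44, 45, 46, 47, 48}, ∂A = {44, 46, 48}.

Closed sets in (X, τ) are complements of opens:
  closed(X, τ) = {∅, {47}, {44, 46, 48}, {44, 46, 47, 48}, {44, 45, 46, 47, 48}}.
int(A) = ⋃ {U ∈ τ : U ⊆ A}. Opens contained in A: ∅, {45}, {45, 47}.
Taking the union of these: int(A) = {45, 47}.
cl(A) = ⋂ {C closed : A ⊆ C}. Closed sets containing A: {44, 45, 46, 47, 48}.
Intersecting these: cl(A) = {44, 45, 46, 47, 48}.
∂A = cl(A) ∖ int(A) = {44, 45, 46, 47, 48} ∖ {45, 47} = {44, 46, 48}.


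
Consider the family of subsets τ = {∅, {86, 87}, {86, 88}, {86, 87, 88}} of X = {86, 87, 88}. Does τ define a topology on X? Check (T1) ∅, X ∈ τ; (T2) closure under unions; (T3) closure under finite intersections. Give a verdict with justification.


τ is NOT a topology on X.

Axiom (T1): ∅ ∈ τ? Yes; X ∈ τ? Yes.
Axiom (T2/T3): check pairwise unions and intersections of members of τ.
Counterexample for (T3): {86, 87} ∩ {86, 88} = {86} ∉ τ. Therefore τ is NOT a topology.


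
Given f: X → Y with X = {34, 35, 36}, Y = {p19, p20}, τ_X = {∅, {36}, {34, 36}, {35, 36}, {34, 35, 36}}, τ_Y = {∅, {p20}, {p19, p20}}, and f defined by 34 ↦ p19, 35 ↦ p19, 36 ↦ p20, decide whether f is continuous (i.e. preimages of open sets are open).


f IS continuous.

Compute f^{-1}(U) for each U ∈ τ_Y:
  U = ∅: f^{-1}(U) = ∅ ∈ τ_X ✓.
  U = {p20}: f^{-1}(U) = {36} ∈ τ_X ✓.
  U = {p19, p20}: f^{-1}(U) = {34, 35, 36} ∈ τ_X ✓.
Every preimage lies in τ_X, so f IS continuous.


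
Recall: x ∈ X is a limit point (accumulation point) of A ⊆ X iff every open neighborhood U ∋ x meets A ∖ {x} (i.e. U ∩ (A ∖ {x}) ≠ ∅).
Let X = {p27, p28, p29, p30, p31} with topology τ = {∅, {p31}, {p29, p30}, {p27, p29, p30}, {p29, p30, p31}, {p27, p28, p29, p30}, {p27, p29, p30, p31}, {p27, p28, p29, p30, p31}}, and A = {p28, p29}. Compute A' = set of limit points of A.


A' = {p27, p28, p30}

For each x ∈ X, list the open sets U ∈ τ with x ∈ U, then check whether U ∩ (A ∖ {x}) ≠ ∅ for every such U.
  x = p27: opens ∋ x are {p27, p29, p30}, {p27, p28, p29, p30}, {p27, p29, p30, p31}, {p27, p28, p29, p30, p31}; each meets A ∖ {p27}, so x IS a limit point.
  x = p28: opens ∋ x are {p27, p28, p29, p30}, {p27, p28, p29, p30, p31}; each meets A ∖ {p28}, so x IS a limit point.
  x = p29: open {p29, p30} ∋ x has {p29, p30} ∩ (A ∖ {p29}) = ∅, so x is NOT a limit point.
  x = p30: opens ∋ x are {p29, p30}, {p27, p29, p30}, {p29, p30, p31}, {p27, p28, p29, p30}, {p27, p29, p30, p31}, {p27, p28, p29, p30, p31}; each meets A ∖ {p30}, so x IS a limit point.
  x = p31: open {p31} ∋ x has {p31} ∩ (A ∖ {p31}) = ∅, so x is NOT a limit point.
Collecting: A' = {p27, p28, p30}.


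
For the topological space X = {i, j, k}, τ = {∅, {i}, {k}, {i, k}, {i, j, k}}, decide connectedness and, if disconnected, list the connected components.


(X, τ) is connected.

Find clopen sets (U ∈ τ with X ∖ U ∈ τ):
  U = ∅, X ∖ U = {i, j, k} — both open, so U is clopen.
  U = {i, j, k}, X ∖ U = ∅ — both open, so U is clopen.
Only trivial clopens (∅ and X) exist, so (X, τ) is connected.
Compute connected components by grouping points that agree on all clopens:
  component: {i, j, k}


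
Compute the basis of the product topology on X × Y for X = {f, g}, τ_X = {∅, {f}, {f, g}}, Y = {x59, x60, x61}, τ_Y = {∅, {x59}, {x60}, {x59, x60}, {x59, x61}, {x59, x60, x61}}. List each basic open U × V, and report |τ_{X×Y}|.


Basis B = {∅ × ∅, {f} × {x59}, {f} × {x60}, {f} × {x59, x60}, {f} × {x59, x61}, {f, g} × {x59}, {f, g} × {x60}, {f} × {x59, x60, x61}, {f, g} × {x59, x60}, {f, g} × {x59, x61}, {f, g} × {x59, x60, x61}}; |τ_{X×Y}| = 18.

Enumerate products U × V with U ∈ τ_X, V ∈ τ_Y (deduplicated):
  ∅ × ∅ = {} (∅)
  {f} × {x59} = {(f,x59)}
  {f} × {x60} = {(f,x60)}
  {f} × {x59, x60} = {(f,x59), (f,x60)}
  {f} × {x59, x61} = {(f,x59), (f,x61)}
  {f, g} × {x59} = {(f,x59), (g,x59)}
  {f, g} × {x60} = {(f,x60), (g,x60)}
  {f} × {x59, x60, x61} = {(f,x59), (f,x60), (f,x61)}
  {f, g} × {x59, x60} = {(f,x59), (f,x60), (g,x59), (g,x60)}
  {f, g} × {x59, x61} = {(f,x59), (f,x61), (g,x59), (g,x61)}
  {f, g} × {x59, x60, x61} = {(f,x59), (f,x60), (f,x61), (g,x59), (g,x60), (g,x61)}
These 11 distinct sets form the basis B.
Close under arbitrary unions to get τ_{X×Y}; counting gives |τ_{X×Y}| = 18.


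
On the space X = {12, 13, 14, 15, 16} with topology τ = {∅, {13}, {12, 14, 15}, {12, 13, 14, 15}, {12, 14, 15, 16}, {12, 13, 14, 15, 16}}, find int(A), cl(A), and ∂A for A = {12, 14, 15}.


int(A) = {12, 14, 15}, cl(A) = {12, 14, 15, 16}, ∂A = {16}.

Closed sets in (X, τ) are complements of opens:
  closed(X, τ) = {∅, {13}, {16}, {13, 16}, {12, 14, 15, 16}, {12, 13, 14, 15, 16}}.
int(A) = ⋃ {U ∈ τ : U ⊆ A}. Opens contained in A: ∅, {12, 14, 15}.
Taking the union of these: int(A) = {12, 14, 15}.
cl(A) = ⋂ {C closed : A ⊆ C}. Closed sets containing A: {12, 14, 15, 16}, {12, 13, 14, 15, 16}.
Intersecting these: cl(A) = {12, 14, 15, 16}.
∂A = cl(A) ∖ int(A) = {12, 14, 15, 16} ∖ {12, 14, 15} = {16}.


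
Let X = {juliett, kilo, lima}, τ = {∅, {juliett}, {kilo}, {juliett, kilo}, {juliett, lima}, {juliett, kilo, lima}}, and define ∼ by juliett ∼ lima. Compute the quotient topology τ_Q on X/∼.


X/∼ = {[juliett=lima], [kilo]}; |τ_Q| = 4.

Equivalence classes: [juliett=lima], [kilo].
Quotient map π: X → X/∼ sends juliett ↦ [juliett=lima], kilo ↦ [kilo], lima ↦ [juliett=lima].
For each subset V ⊆ X/∼, compute π^{-1}(V) ⊆ X and check whether π^{-1}(V) ∈ τ. V is open in τ_Q iff π^{-1}(V) ∈ τ.
  V = {}: π^{-1}(V) = ∅ ∈ τ ✓.
  V = {[juliett=lima]}: π^{-1}(V) = {juliett, lima} ∈ τ ✓.
  V = {[kilo]}: π^{-1}(V) = {kilo} ∈ τ ✓.
  V = {[juliett=lima], [kilo]}: π^{-1}(V) = {juliett, kilo, lima} ∈ τ ✓.
Open sets in the quotient: τ_Q = {{}, {[juliett=lima]}, {[kilo]}, {[juliett=lima], [kilo]}} (4 elements).


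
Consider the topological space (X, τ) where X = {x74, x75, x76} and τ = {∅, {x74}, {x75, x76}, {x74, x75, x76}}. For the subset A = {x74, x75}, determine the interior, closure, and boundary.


int(A) = {x74}, cl(A) = {x74, x75, x76}, ∂A = {x75, x76}.

Closed sets in (X, τ) are complements of opens:
  closed(X, τ) = {∅, {x74}, {x75, x76}, {x74, x75, x76}}.
int(A) = ⋃ {U ∈ τ : U ⊆ A}. Opens contained in A: ∅, {x74}.
Taking the union of these: int(A) = {x74}.
cl(A) = ⋂ {C closed : A ⊆ C}. Closed sets containing A: {x74, x75, x76}.
Intersecting these: cl(A) = {x74, x75, x76}.
∂A = cl(A) ∖ int(A) = {x74, x75, x76} ∖ {x74} = {x75, x76}.


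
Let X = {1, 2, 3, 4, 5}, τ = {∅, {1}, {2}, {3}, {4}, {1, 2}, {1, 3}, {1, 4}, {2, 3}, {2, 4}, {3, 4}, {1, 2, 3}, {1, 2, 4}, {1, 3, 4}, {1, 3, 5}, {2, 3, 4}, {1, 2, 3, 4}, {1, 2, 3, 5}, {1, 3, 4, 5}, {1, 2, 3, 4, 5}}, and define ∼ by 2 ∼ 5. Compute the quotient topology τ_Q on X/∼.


X/∼ = {[1], [2=5], [3], [4]}; |τ_Q| = 10.

Equivalence classes: [1], [2=5], [3], [4].
Quotient map π: X → X/∼ sends 1 ↦ [1], 2 ↦ [2=5], 3 ↦ [3], 4 ↦ [4], 5 ↦ [2=5].
For each subset V ⊆ X/∼, compute π^{-1}(V) ⊆ X and check whether π^{-1}(V) ∈ τ. V is open in τ_Q iff π^{-1}(V) ∈ τ.
  V = {}: π^{-1}(V) = ∅ ∈ τ ✓.
  V = {[1]}: π^{-1}(V) = {1} ∈ τ ✓.
  V = {[2=5]}: π^{-1}(V) = {2, 5} ∉ τ ✗.
  V = {[1], [2=5]}: π^{-1}(V) = {1, 2, 5} ∉ τ ✗.
  V = {[3]}: π^{-1}(V) = {3} ∈ τ ✓.
  V = {[1], [3]}: π^{-1}(V) = {1, 3} ∈ τ ✓.
  V = {[2=5], [3]}: π^{-1}(V) = {2, 3, 5} ∉ τ ✗.
  V = {[1], [2=5], [3]}: π^{-1}(V) = {1, 2, 3, 5} ∈ τ ✓.
  V = {[4]}: π^{-1}(V) = {4} ∈ τ ✓.
  V = {[1], [4]}: π^{-1}(V) = {1, 4} ∈ τ ✓.
  V = {[2=5], [4]}: π^{-1}(V) = {2, 4, 5} ∉ τ ✗.
  V = {[1], [2=5], [4]}: π^{-1}(V) = {1, 2, 4, 5} ∉ τ ✗.
  V = {[3], [4]}: π^{-1}(V) = {3, 4} ∈ τ ✓.
  V = {[1], [3], [4]}: π^{-1}(V) = {1, 3, 4} ∈ τ ✓.
  V = {[2=5], [3], [4]}: π^{-1}(V) = {2, 3, 4, 5} ∉ τ ✗.
  V = {[1], [2=5], [3], [4]}: π^{-1}(V) = {1, 2, 3, 4, 5} ∈ τ ✓.
Open sets in the quotient: τ_Q = {{}, {[1]}, {[3]}, {[1], [3]}, {[1], [2=5], [3]}, {[4]}, {[1], [4]}, {[3], [4]}, {[1], [3], [4]}, {[1], [2=5], [3], [4]}} (10 elements).


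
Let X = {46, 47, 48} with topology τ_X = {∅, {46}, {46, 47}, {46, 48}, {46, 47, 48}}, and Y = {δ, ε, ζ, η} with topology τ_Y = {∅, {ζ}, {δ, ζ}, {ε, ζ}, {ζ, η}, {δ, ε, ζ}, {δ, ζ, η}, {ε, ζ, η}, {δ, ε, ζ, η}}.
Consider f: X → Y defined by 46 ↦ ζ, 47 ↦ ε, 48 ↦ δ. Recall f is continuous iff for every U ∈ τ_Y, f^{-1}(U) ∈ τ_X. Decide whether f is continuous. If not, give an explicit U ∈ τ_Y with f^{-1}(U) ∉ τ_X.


f IS continuous.

Compute f^{-1}(U) for each U ∈ τ_Y:
  U = ∅: f^{-1}(U) = ∅ ∈ τ_X ✓.
  U = {ζ}: f^{-1}(U) = {46} ∈ τ_X ✓.
  U = {δ, ζ}: f^{-1}(U) = {46, 48} ∈ τ_X ✓.
  U = {ε, ζ}: f^{-1}(U) = {46, 47} ∈ τ_X ✓.
  U = {ζ, η}: f^{-1}(U) = {46} ∈ τ_X ✓.
  U = {δ, ε, ζ}: f^{-1}(U) = {46, 47, 48} ∈ τ_X ✓.
  U = {δ, ζ, η}: f^{-1}(U) = {46, 48} ∈ τ_X ✓.
  U = {ε, ζ, η}: f^{-1}(U) = {46, 47} ∈ τ_X ✓.
  U = {δ, ε, ζ, η}: f^{-1}(U) = {46, 47, 48} ∈ τ_X ✓.
Every preimage lies in τ_X, so f IS continuous.


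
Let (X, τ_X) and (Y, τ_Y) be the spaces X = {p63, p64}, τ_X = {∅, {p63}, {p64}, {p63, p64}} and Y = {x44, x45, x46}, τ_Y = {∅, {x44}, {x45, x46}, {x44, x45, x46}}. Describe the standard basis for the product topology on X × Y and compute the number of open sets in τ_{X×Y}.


Basis B = {∅ × ∅, {p63} × {x44}, {p64} × {x44}, {p63, p64} × {x44}, {p63} × {x45, x46}, {p64} × {x45, x46}, {p63} × {x44, x45, x46}, {p64} × {x44, x45, x46}, {p63, p64} × {x45, x46}, {p63, p64} × {x44, x45, x46}}; |τ_{X×Y}| = 16.

Enumerate products U × V with U ∈ τ_X, V ∈ τ_Y (deduplicated):
  ∅ × ∅ = {} (∅)
  {p63} × {x44} = {(p63,x44)}
  {p64} × {x44} = {(p64,x44)}
  {p63, p64} × {x44} = {(p63,x44), (p64,x44)}
  {p63} × {x45, x46} = {(p63,x45), (p63,x46)}
  {p64} × {x45, x46} = {(p64,x45), (p64,x46)}
  {p63} × {x44, x45, x46} = {(p63,x44), (p63,x45), (p63,x46)}
  {p64} × {x44, x45, x46} = {(p64,x44), (p64,x45), (p64,x46)}
  {p63, p64} × {x45, x46} = {(p63,x45), (p63,x46), (p64,x45), (p64,x46)}
  {p63, p64} × {x44, x45, x46} = {(p63,x44), (p63,x45), (p63,x46), (p64,x44), (p64,x45), (p64,x46)}
These 10 distinct sets form the basis B.
Close under arbitrary unions to get τ_{X×Y}; counting gives |τ_{X×Y}| = 16.


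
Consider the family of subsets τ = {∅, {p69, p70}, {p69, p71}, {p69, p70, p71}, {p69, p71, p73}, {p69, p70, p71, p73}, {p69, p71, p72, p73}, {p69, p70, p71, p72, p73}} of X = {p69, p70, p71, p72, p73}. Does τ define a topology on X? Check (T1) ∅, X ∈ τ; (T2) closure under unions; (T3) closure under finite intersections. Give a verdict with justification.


τ is NOT a topology on X.

Axiom (T1): ∅ ∈ τ? Yes; X ∈ τ? Yes.
Axiom (T2/T3): check pairwise unions and intersections of members of τ.
Counterexample for (T3): {p69, p70} ∩ {p69, p71} = {p69} ∉ τ. Therefore τ is NOT a topology.


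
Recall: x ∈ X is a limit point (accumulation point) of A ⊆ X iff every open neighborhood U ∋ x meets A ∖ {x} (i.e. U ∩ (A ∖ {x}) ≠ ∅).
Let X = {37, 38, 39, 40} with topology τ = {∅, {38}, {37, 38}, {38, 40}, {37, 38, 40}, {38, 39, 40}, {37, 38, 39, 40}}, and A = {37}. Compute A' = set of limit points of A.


A' = ∅

For each x ∈ X, list the open sets U ∈ τ with x ∈ U, then check whether U ∩ (A ∖ {x}) ≠ ∅ for every such U.
  x = 37: open {37, 38} ∋ x has {37, 38} ∩ (A ∖ {37}) = ∅, so x is NOT a limit point.
  x = 38: open {38} ∋ x has {38} ∩ (A ∖ {38}) = ∅, so x is NOT a limit point.
  x = 39: open {38, 39, 40} ∋ x has {38, 39, 40} ∩ (A ∖ {39}) = ∅, so x is NOT a limit point.
  x = 40: open {38, 40} ∋ x has {38, 40} ∩ (A ∖ {40}) = ∅, so x is NOT a limit point.
Collecting: A' = ∅.


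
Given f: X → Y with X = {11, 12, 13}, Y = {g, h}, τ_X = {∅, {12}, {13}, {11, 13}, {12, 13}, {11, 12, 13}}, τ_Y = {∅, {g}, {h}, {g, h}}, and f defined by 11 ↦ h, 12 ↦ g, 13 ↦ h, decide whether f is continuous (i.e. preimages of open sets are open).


f IS continuous.

Compute f^{-1}(U) for each U ∈ τ_Y:
  U = ∅: f^{-1}(U) = ∅ ∈ τ_X ✓.
  U = {g}: f^{-1}(U) = {12} ∈ τ_X ✓.
  U = {h}: f^{-1}(U) = {11, 13} ∈ τ_X ✓.
  U = {g, h}: f^{-1}(U) = {11, 12, 13} ∈ τ_X ✓.
Every preimage lies in τ_X, so f IS continuous.


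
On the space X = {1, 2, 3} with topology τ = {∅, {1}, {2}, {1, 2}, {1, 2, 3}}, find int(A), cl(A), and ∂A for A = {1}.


int(A) = {1}, cl(A) = {1, 3}, ∂A = {3}.

Closed sets in (X, τ) are complements of opens:
  closed(X, τ) = {∅, {3}, {1, 3}, {2, 3}, {1, 2, 3}}.
int(A) = ⋃ {U ∈ τ : U ⊆ A}. Opens contained in A: ∅, {1}.
Taking the union of these: int(A) = {1}.
cl(A) = ⋂ {C closed : A ⊆ C}. Closed sets containing A: {1, 3}, {1, 2, 3}.
Intersecting these: cl(A) = {1, 3}.
∂A = cl(A) ∖ int(A) = {1, 3} ∖ {1} = {3}.


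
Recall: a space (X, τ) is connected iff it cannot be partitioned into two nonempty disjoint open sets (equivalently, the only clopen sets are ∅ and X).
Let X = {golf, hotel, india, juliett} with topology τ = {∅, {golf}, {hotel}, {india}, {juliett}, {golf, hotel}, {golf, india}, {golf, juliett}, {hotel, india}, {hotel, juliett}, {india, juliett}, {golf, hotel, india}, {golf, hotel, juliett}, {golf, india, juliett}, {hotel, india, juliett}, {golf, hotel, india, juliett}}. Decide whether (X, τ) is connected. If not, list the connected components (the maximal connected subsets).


(X, τ) is disconnected; components = [{golf}, {hotel}, {india}, {juliett}].

Find clopen sets (U ∈ τ with X ∖ U ∈ τ):
  U = ∅, X ∖ U = {golf, hotel, india, juliett} — both open, so U is clopen.
  U = {golf}, X ∖ U = {hotel, india, juliett} — both open, so U is clopen.
  U = {hotel}, X ∖ U = {golf, india, juliett} — both open, so U is clopen.
  U = {india}, X ∖ U = {golf, hotel, juliett} — both open, so U is clopen.
  U = {juliett}, X ∖ U = {golf, hotel, india} — both open, so U is clopen.
  U = {golf, hotel}, X ∖ U = {india, juliett} — both open, so U is clopen.
  U = {golf, india}, X ∖ U = {hotel, juliett} — both open, so U is clopen.
  U = {golf, juliett}, X ∖ U = {hotel, india} — both open, so U is clopen.
  U = {hotel, india}, X ∖ U = {golf, juliett} — both open, so U is clopen.
  U = {hotel, juliett}, X ∖ U = {golf, india} — both open, so U is clopen.
  U = {india, juliett}, X ∖ U = {golf, hotel} — both open, so U is clopen.
  U = {golf, hotel, india}, X ∖ U = {juliett} — both open, so U is clopen.
  U = {golf, hotel, juliett}, X ∖ U = {india} — both open, so U is clopen.
  U = {golf, india, juliett}, X ∖ U = {hotel} — both open, so U is clopen.
  U = {hotel, india, juliett}, X ∖ U = {golf} — both open, so U is clopen.
  U = {golf, hotel, india, juliett}, X ∖ U = ∅ — both open, so U is clopen.
Nontrivial clopen(s) exist: e.g. {golf, hotel, india}. So (X, τ) is disconnected.
Compute connected components by grouping points that agree on all clopens:
  component: {golf}
  component: {hotel}
  component: {india}
  component: {juliett}


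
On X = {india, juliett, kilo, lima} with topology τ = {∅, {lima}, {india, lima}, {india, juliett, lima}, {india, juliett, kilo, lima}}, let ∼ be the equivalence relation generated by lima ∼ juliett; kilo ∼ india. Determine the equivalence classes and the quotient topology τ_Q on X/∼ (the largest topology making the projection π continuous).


X/∼ = {[india=kilo], [juliett=lima]}; |τ_Q| = 2.

Equivalence classes: [india=kilo], [juliett=lima].
Quotient map π: X → X/∼ sends india ↦ [india=kilo], juliett ↦ [juliett=lima], kilo ↦ [india=kilo], lima ↦ [juliett=lima].
For each subset V ⊆ X/∼, compute π^{-1}(V) ⊆ X and check whether π^{-1}(V) ∈ τ. V is open in τ_Q iff π^{-1}(V) ∈ τ.
  V = {}: π^{-1}(V) = ∅ ∈ τ ✓.
  V = {[india=kilo]}: π^{-1}(V) = {india, kilo} ∉ τ ✗.
  V = {[juliett=lima]}: π^{-1}(V) = {juliett, lima} ∉ τ ✗.
  V = {[india=kilo], [juliett=lima]}: π^{-1}(V) = {india, juliett, kilo, lima} ∈ τ ✓.
Open sets in the quotient: τ_Q = {{}, {[india=kilo], [juliett=lima]}} (2 elements).


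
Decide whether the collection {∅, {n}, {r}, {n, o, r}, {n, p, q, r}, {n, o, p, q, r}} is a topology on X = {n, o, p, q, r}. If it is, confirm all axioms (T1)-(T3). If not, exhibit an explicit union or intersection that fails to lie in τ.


τ is NOT a topology on X.

Axiom (T1): ∅ ∈ τ? Yes; X ∈ τ? Yes.
Axiom (T2/T3): check pairwise unions and intersections of members of τ.
Counterexample for (T2): {n} ∪ {r} = {n, r} ∉ τ. Therefore τ is NOT a topology.


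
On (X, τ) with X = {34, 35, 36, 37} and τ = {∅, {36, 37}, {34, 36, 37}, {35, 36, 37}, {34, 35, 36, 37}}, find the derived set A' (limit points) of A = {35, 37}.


A' = {34, 35, 36}

For each x ∈ X, list the open sets U ∈ τ with x ∈ U, then check whether U ∩ (A ∖ {x}) ≠ ∅ for every such U.
  x = 34: opens ∋ x are {34, 36, 37}, {34, 35, 36, 37}; each meets A ∖ {34}, so x IS a limit point.
  x = 35: opens ∋ x are {35, 36, 37}, {34, 35, 36, 37}; each meets A ∖ {35}, so x IS a limit point.
  x = 36: opens ∋ x are {36, 37}, {34, 36, 37}, {35, 36, 37}, {34, 35, 36, 37}; each meets A ∖ {36}, so x IS a limit point.
  x = 37: open {36, 37} ∋ x has {36, 37} ∩ (A ∖ {37}) = ∅, so x is NOT a limit point.
Collecting: A' = {34, 35, 36}.


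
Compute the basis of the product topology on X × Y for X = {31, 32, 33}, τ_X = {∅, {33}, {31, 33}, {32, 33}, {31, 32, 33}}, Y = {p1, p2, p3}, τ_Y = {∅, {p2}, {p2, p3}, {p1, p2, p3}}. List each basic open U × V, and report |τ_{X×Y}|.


Basis B = {∅ × ∅, {33} × {p2}, {31, 33} × {p2}, {32, 33} × {p2}, {33} × {p2, p3}, {31, 32, 33} × {p2}, {33} × {p1, p2, p3}, {31, 33} × {p2, p3}, {32, 33} × {p2, p3}, {31, 33} × {p1, p2, p3}, {31, 32, 33} × {p2, p3}, {32, 33} × {p1, p2, p3}, {31, 32, 33} × {p1, p2, p3}}; |τ_{X×Y}| = 30.

Enumerate products U × V with U ∈ τ_X, V ∈ τ_Y (deduplicated):
  ∅ × ∅ = {} (∅)
  {33} × {p2} = {(33,p2)}
  {31, 33} × {p2} = {(31,p2), (33,p2)}
  {32, 33} × {p2} = {(32,p2), (33,p2)}
  {33} × {p2, p3} = {(33,p2), (33,p3)}
  {31, 32, 33} × {p2} = {(31,p2), (32,p2), (33,p2)}
  {33} × {p1, p2, p3} = {(33,p1), (33,p2), (33,p3)}
  {31, 33} × {p2, p3} = {(31,p2), (31,p3), (33,p2), (33,p3)}
  {32, 33} × {p2, p3} = {(32,p2), (32,p3), (33,p2), (33,p3)}
  {31, 33} × {p1, p2, p3} = {(31,p1), (31,p2), (31,p3), (33,p1), (33,p2), (33,p3)}
  {31, 32, 33} × {p2, p3} = {(31,p2), (31,p3), (32,p2), (32,p3), (33,p2), (33,p3)}
  {32, 33} × {p1, p2, p3} = {(32,p1), (32,p2), (32,p3), (33,p1), (33,p2), (33,p3)}
  {31, 32, 33} × {p1, p2, p3} = {(31,p1), (31,p2), (31,p3), (32,p1), (32,p2), (32,p3), (33,p1), (33,p2), (33,p3)}
These 13 distinct sets form the basis B.
Close under arbitrary unions to get τ_{X×Y}; counting gives |τ_{X×Y}| = 30.


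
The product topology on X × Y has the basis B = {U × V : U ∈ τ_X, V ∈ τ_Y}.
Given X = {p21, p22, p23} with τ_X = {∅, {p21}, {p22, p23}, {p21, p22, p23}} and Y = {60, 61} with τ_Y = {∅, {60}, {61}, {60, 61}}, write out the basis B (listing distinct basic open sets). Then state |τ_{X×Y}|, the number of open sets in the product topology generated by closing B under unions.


Basis B = {∅ × ∅, {p21} × {60}, {p21} × {61}, {p21} × {60, 61}, {p22, p23} × {60}, {p22, p23} × {61}, {p21, p22, p23} × {60}, {p21, p22, p23} × {61}, {p22, p23} × {60, 61}, {p21, p22, p23} × {60, 61}}; |τ_{X×Y}| = 16.

Enumerate products U × V with U ∈ τ_X, V ∈ τ_Y (deduplicated):
  ∅ × ∅ = {} (∅)
  {p21} × {60} = {(p21,60)}
  {p21} × {61} = {(p21,61)}
  {p21} × {60, 61} = {(p21,60), (p21,61)}
  {p22, p23} × {60} = {(p22,60), (p23,60)}
  {p22, p23} × {61} = {(p22,61), (p23,61)}
  {p21, p22, p23} × {60} = {(p21,60), (p22,60), (p23,60)}
  {p21, p22, p23} × {61} = {(p21,61), (p22,61), (p23,61)}
  {p22, p23} × {60, 61} = {(p22,60), (p22,61), (p23,60), (p23,61)}
  {p21, p22, p23} × {60, 61} = {(p21,60), (p21,61), (p22,60), (p22,61), (p23,60), (p23,61)}
These 10 distinct sets form the basis B.
Close under arbitrary unions to get τ_{X×Y}; counting gives |τ_{X×Y}| = 16.


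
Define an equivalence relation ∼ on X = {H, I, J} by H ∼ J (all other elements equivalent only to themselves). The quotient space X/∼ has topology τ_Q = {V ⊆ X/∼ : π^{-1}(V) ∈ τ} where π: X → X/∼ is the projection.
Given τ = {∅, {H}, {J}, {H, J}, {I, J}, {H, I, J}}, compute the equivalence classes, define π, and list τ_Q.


X/∼ = {[H=J], [I]}; |τ_Q| = 3.

Equivalence classes: [H=J], [I].
Quotient map π: X → X/∼ sends H ↦ [H=J], I ↦ [I], J ↦ [H=J].
For each subset V ⊆ X/∼, compute π^{-1}(V) ⊆ X and check whether π^{-1}(V) ∈ τ. V is open in τ_Q iff π^{-1}(V) ∈ τ.
  V = {}: π^{-1}(V) = ∅ ∈ τ ✓.
  V = {[H=J]}: π^{-1}(V) = {H, J} ∈ τ ✓.
  V = {[I]}: π^{-1}(V) = {I} ∉ τ ✗.
  V = {[H=J], [I]}: π^{-1}(V) = {H, I, J} ∈ τ ✓.
Open sets in the quotient: τ_Q = {{}, {[H=J]}, {[H=J], [I]}} (3 elements).


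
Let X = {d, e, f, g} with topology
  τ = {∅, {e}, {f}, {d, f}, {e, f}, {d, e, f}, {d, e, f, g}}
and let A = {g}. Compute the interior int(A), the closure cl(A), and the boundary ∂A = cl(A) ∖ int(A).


int(A) = ∅, cl(A) = {g}, ∂A = {g}.

Closed sets in (X, τ) are complements of opens:
  closed(X, τ) = {∅, {g}, {d, g}, {e, g}, {d, e, g}, {d, f, g}, {d, e, f, g}}.
int(A) = ⋃ {U ∈ τ : U ⊆ A}. Opens contained in A: ∅.
Taking the union of these: int(A) = ∅.
cl(A) = ⋂ {C closed : A ⊆ C}. Closed sets containing A: {g}, {d, g}, {e, g}, {d, e, g}, {d, f, g}, {d, e, f, g}.
Intersecting these: cl(A) = {g}.
∂A = cl(A) ∖ int(A) = {g} ∖ ∅ = {g}.


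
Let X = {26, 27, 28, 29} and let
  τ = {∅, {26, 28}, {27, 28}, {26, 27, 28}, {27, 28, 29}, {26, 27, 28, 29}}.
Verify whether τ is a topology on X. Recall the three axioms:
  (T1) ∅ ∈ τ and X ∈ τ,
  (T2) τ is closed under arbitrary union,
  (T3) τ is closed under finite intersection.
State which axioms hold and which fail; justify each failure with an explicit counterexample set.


τ is NOT a topology on X.

Axiom (T1): ∅ ∈ τ? Yes; X ∈ τ? Yes.
Axiom (T2/T3): check pairwise unions and intersections of members of τ.
Counterexample for (T3): {26, 28} ∩ {27, 28} = {28} ∉ τ. Therefore τ is NOT a topology.


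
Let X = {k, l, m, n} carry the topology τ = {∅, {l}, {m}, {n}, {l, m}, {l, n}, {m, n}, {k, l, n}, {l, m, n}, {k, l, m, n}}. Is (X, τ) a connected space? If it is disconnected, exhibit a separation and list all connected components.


(X, τ) is disconnected; components = [{m}, {k, l, n}].

Find clopen sets (U ∈ τ with X ∖ U ∈ τ):
  U = ∅, X ∖ U = {k, l, m, n} — both open, so U is clopen.
  U = {m}, X ∖ U = {k, l, n} — both open, so U is clopen.
  U = {k, l, n}, X ∖ U = {m} — both open, so U is clopen.
  U = {k, l, m, n}, X ∖ U = ∅ — both open, so U is clopen.
Nontrivial clopen(s) exist: e.g. {k, l, n}. So (X, τ) is disconnected.
Compute connected components by grouping points that agree on all clopens:
  component: {m}
  component: {k, l, n}


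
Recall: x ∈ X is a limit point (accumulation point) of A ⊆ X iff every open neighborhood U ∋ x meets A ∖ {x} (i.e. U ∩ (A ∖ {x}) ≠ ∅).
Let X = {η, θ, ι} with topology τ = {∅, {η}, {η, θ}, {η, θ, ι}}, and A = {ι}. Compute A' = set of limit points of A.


A' = ∅

For each x ∈ X, list the open sets U ∈ τ with x ∈ U, then check whether U ∩ (A ∖ {x}) ≠ ∅ for every such U.
  x = η: open {η} ∋ x has {η} ∩ (A ∖ {η}) = ∅, so x is NOT a limit point.
  x = θ: open {η, θ} ∋ x has {η, θ} ∩ (A ∖ {θ}) = ∅, so x is NOT a limit point.
  x = ι: open {η, θ, ι} ∋ x has {η, θ, ι} ∩ (A ∖ {ι}) = ∅, so x is NOT a limit point.
Collecting: A' = ∅.


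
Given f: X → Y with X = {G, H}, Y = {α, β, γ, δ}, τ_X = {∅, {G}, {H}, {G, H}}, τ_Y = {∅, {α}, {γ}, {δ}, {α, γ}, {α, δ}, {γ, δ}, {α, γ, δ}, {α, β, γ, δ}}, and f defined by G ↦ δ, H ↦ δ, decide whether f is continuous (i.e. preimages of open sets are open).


f IS continuous.

Compute f^{-1}(U) for each U ∈ τ_Y:
  U = ∅: f^{-1}(U) = ∅ ∈ τ_X ✓.
  U = {α}: f^{-1}(U) = ∅ ∈ τ_X ✓.
  U = {γ}: f^{-1}(U) = ∅ ∈ τ_X ✓.
  U = {δ}: f^{-1}(U) = {G, H} ∈ τ_X ✓.
  U = {α, γ}: f^{-1}(U) = ∅ ∈ τ_X ✓.
  U = {α, δ}: f^{-1}(U) = {G, H} ∈ τ_X ✓.
  U = {γ, δ}: f^{-1}(U) = {G, H} ∈ τ_X ✓.
  U = {α, γ, δ}: f^{-1}(U) = {G, H} ∈ τ_X ✓.
  U = {α, β, γ, δ}: f^{-1}(U) = {G, H} ∈ τ_X ✓.
Every preimage lies in τ_X, so f IS continuous.


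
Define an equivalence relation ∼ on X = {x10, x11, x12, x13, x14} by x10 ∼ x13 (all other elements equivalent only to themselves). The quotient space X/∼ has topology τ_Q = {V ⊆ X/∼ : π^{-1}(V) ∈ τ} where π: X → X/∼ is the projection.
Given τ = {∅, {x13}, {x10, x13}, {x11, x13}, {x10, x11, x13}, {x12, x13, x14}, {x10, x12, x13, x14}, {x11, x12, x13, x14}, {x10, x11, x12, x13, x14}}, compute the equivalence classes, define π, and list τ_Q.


X/∼ = {[x10=x13], [x11], [x12], [x14]}; |τ_Q| = 5.

Equivalence classes: [x10=x13], [x11], [x12], [x14].
Quotient map π: X → X/∼ sends x10 ↦ [x10=x13], x11 ↦ [x11], x12 ↦ [x12], x13 ↦ [x10=x13], x14 ↦ [x14].
For each subset V ⊆ X/∼, compute π^{-1}(V) ⊆ X and check whether π^{-1}(V) ∈ τ. V is open in τ_Q iff π^{-1}(V) ∈ τ.
  V = {}: π^{-1}(V) = ∅ ∈ τ ✓.
  V = {[x10=x13]}: π^{-1}(V) = {x10, x13} ∈ τ ✓.
  V = {[x11]}: π^{-1}(V) = {x11} ∉ τ ✗.
  V = {[x10=x13], [x11]}: π^{-1}(V) = {x10, x11, x13} ∈ τ ✓.
  V = {[x12]}: π^{-1}(V) = {x12} ∉ τ ✗.
  V = {[x10=x13], [x12]}: π^{-1}(V) = {x10, x12, x13} ∉ τ ✗.
  V = {[x11], [x12]}: π^{-1}(V) = {x11, x12} ∉ τ ✗.
  V = {[x10=x13], [x11], [x12]}: π^{-1}(V) = {x10, x11, x12, x13} ∉ τ ✗.
  V = {[x14]}: π^{-1}(V) = {x14} ∉ τ ✗.
  V = {[x10=x13], [x14]}: π^{-1}(V) = {x10, x13, x14} ∉ τ ✗.
  V = {[x11], [x14]}: π^{-1}(V) = {x11, x14} ∉ τ ✗.
  V = {[x10=x13], [x11], [x14]}: π^{-1}(V) = {x10, x11, x13, x14} ∉ τ ✗.
  V = {[x12], [x14]}: π^{-1}(V) = {x12, x14} ∉ τ ✗.
  V = {[x10=x13], [x12], [x14]}: π^{-1}(V) = {x10, x12, x13, x14} ∈ τ ✓.
  V = {[x11], [x12], [x14]}: π^{-1}(V) = {x11, x12, x14} ∉ τ ✗.
  V = {[x10=x13], [x11], [x12], [x14]}: π^{-1}(V) = {x10, x11, x12, x13, x14} ∈ τ ✓.
Open sets in the quotient: τ_Q = {{}, {[x10=x13]}, {[x10=x13], [x11]}, {[x10=x13], [x12], [x14]}, {[x10=x13], [x11], [x12], [x14]}} (5 elements).


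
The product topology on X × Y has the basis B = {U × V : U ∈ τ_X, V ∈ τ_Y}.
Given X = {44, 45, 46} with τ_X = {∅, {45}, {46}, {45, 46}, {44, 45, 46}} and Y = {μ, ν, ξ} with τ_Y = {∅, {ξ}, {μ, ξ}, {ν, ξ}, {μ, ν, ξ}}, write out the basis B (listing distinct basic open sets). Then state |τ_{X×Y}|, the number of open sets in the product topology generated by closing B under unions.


Basis B = {∅ × ∅, {45} × {ξ}, {46} × {ξ}, {45} × {μ, ξ}, {45} × {ν, ξ}, {45, 46} × {ξ}, {46} × {μ, ξ}, {46} × {ν, ξ}, {44, 45, 46} × {ξ}, {45} × {μ, ν, ξ}, {46} × {μ, ν, ξ}, {45, 46} × {μ, ξ}, {45, 46} × {ν, ξ}, {44, 45, 46} × {μ, ξ}, {44, 45, 46} × {ν, ξ}, {45, 46} × {μ, ν, ξ}, {44, 45, 46} × {μ, ν, ξ}}; |τ_{X×Y}| = 50.

Enumerate products U × V with U ∈ τ_X, V ∈ τ_Y (deduplicated):
  ∅ × ∅ = {} (∅)
  {45} × {ξ} = {(45,ξ)}
  {46} × {ξ} = {(46,ξ)}
  {45} × {μ, ξ} = {(45,μ), (45,ξ)}
  {45} × {ν, ξ} = {(45,ν), (45,ξ)}
  {45, 46} × {ξ} = {(45,ξ), (46,ξ)}
  {46} × {μ, ξ} = {(46,μ), (46,ξ)}
  {46} × {ν, ξ} = {(46,ν), (46,ξ)}
  {44, 45, 46} × {ξ} = {(44,ξ), (45,ξ), (46,ξ)}
  {45} × {μ, ν, ξ} = {(45,μ), (45,ν), (45,ξ)}
  {46} × {μ, ν, ξ} = {(46,μ), (46,ν), (46,ξ)}
  {45, 46} × {μ, ξ} = {(45,μ), (45,ξ), (46,μ), (46,ξ)}
  {45, 46} × {ν, ξ} = {(45,ν), (45,ξ), (46,ν), (46,ξ)}
  {44, 45, 46} × {μ, ξ} = {(44,μ), (44,ξ), (45,μ), (45,ξ), (46,μ), (46,ξ)}
  {44, 45, 46} × {ν, ξ} = {(44,ν), (44,ξ), (45,ν), (45,ξ), (46,ν), (46,ξ)}
  {45, 46} × {μ, ν, ξ} = {(45,μ), (45,ν), (45,ξ), (46,μ), (46,ν), (46,ξ)}
  {44, 45, 46} × {μ, ν, ξ} = {(44,μ), (44,ν), (44,ξ), (45,μ), (45,ν), (45,ξ), (46,μ), (46,ν), (46,ξ)}
These 17 distinct sets form the basis B.
Close under arbitrary unions to get τ_{X×Y}; counting gives |τ_{X×Y}| = 50.


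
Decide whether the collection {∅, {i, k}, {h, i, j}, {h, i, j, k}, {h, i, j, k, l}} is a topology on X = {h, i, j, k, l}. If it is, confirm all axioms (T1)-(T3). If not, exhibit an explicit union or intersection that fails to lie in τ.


τ is NOT a topology on X.

Axiom (T1): ∅ ∈ τ? Yes; X ∈ τ? Yes.
Axiom (T2/T3): check pairwise unions and intersections of members of τ.
Counterexample for (T3): {i, k} ∩ {h, i, j} = {i} ∉ τ. Therefore τ is NOT a topology.


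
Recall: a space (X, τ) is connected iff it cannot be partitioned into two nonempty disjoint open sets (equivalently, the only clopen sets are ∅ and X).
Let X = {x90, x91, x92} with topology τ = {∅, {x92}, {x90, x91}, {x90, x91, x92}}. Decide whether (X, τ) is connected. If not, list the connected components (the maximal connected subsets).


(X, τ) is disconnected; components = [{x92}, {x90, x91}].

Find clopen sets (U ∈ τ with X ∖ U ∈ τ):
  U = ∅, X ∖ U = {x90, x91, x92} — both open, so U is clopen.
  U = {x92}, X ∖ U = {x90, x91} — both open, so U is clopen.
  U = {x90, x91}, X ∖ U = {x92} — both open, so U is clopen.
  U = {x90, x91, x92}, X ∖ U = ∅ — both open, so U is clopen.
Nontrivial clopen(s) exist: e.g. {x92}. So (X, τ) is disconnected.
Compute connected components by grouping points that agree on all clopens:
  component: {x92}
  component: {x90, x91}
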